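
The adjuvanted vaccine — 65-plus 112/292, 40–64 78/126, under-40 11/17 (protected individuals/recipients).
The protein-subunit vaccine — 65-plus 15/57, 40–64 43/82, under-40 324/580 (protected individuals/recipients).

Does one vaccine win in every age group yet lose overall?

65-plus: the adjuvanted vaccine 112/292 = 38.4%, the protein-subunit vaccine 15/57 = 26.3% → the adjuvanted vaccine
40–64: the adjuvanted vaccine 78/126 = 61.9%, the protein-subunit vaccine 43/82 = 52.4% → the adjuvanted vaccine
Under-40: the adjuvanted vaccine 11/17 = 64.7%, the protein-subunit vaccine 324/580 = 55.9% → the adjuvanted vaccine
Overall: the adjuvanted vaccine 201/435 = 46.2%, the protein-subunit vaccine 382/719 = 53.1% → the protein-subunit vaccine
The adjuvanted vaccine wins each age group but the protein-subunit vaccine wins overall — the comparison reverses. The adjuvanted vaccine's recipients skew toward 65-plus, which has a lower base rate.

Yes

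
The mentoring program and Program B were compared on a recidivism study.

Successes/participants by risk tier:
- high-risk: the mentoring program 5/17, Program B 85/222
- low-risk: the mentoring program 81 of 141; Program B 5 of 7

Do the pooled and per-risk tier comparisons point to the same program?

No

High-risk: the mentoring program 5/17 = 29.4%, Program B 85/222 = 38.3% → Program B
Low-risk: the mentoring program 81/141 = 57.4%, Program B 5/7 = 71.4% → Program B
Overall: the mentoring program 86/158 = 54.4%, Program B 90/229 = 39.3% → the mentoring program
Program B wins each risk group but the mentoring program wins overall — the comparison reverses. Program B's participants skew toward high-risk, which has a lower base rate.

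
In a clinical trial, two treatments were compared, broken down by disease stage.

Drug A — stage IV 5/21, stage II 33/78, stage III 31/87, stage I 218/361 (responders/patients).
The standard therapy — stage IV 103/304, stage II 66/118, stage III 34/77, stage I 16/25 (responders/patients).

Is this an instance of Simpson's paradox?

Yes

Stage IV: Drug A 5/21 = 23.8%, the standard therapy 103/304 = 33.9% → the standard therapy
Stage II: Drug A 33/78 = 42.3%, the standard therapy 66/118 = 55.9% → the standard therapy
Stage III: Drug A 31/87 = 35.6%, the standard therapy 34/77 = 44.2% → the standard therapy
Stage I: Drug A 218/361 = 60.4%, the standard therapy 16/25 = 64.0% → the standard therapy
Overall: Drug A 287/547 = 52.5%, the standard therapy 219/524 = 41.8% → Drug A
The standard therapy wins each disease group but Drug A wins overall — the comparison reverses. The standard therapy's patients skew toward stage IV, which has a lower base rate.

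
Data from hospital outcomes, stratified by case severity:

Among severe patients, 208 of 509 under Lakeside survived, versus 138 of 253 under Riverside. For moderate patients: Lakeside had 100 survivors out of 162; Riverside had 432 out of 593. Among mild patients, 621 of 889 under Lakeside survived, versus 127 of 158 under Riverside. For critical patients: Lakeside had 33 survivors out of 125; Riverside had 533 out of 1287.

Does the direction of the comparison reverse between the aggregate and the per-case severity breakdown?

Yes

Severe: Lakeside 208/509 = 40.9%, Riverside 138/253 = 54.5% → Riverside
Moderate: Lakeside 100/162 = 61.7%, Riverside 432/593 = 72.8% → Riverside
Mild: Lakeside 621/889 = 69.9%, Riverside 127/158 = 80.4% → Riverside
Critical: Lakeside 33/125 = 26.4%, Riverside 533/1287 = 41.4% → Riverside
Overall: Lakeside 962/1685 = 57.1%, Riverside 1230/2291 = 53.7% → Lakeside
Riverside wins each case group but Lakeside wins overall — the comparison reverses. Riverside's patients skew toward critical, which has a lower base rate.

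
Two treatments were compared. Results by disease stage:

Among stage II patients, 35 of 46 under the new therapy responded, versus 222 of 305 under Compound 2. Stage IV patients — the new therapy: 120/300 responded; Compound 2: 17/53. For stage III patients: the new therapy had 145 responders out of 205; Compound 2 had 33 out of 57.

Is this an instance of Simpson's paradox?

Yes

Stage II: the new therapy 35/46 = 76.1%, Compound 2 222/305 = 72.8% → the new therapy
Stage IV: the new therapy 120/300 = 40.0%, Compound 2 17/53 = 32.1% → the new therapy
Stage III: the new therapy 145/205 = 70.7%, Compound 2 33/57 = 57.9% → the new therapy
Overall: the new therapy 300/551 = 54.4%, Compound 2 272/415 = 65.5% → Compound 2
The new therapy wins each disease group but Compound 2 wins overall — the comparison reverses. The new therapy's patients skew toward stage IV, which has a lower base rate.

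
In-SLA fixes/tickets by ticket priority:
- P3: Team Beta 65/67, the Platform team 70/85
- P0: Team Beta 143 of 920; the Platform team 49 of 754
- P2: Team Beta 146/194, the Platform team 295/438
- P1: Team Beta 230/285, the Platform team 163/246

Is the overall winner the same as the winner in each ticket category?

Yes

P3: Team Beta 65/67 = 97.0%, the Platform team 70/85 = 82.4% → Team Beta
P0: Team Beta 143/920 = 15.5%, the Platform team 49/754 = 6.5% → Team Beta
P2: Team Beta 146/194 = 75.3%, the Platform team 295/438 = 67.4% → Team Beta
P1: Team Beta 230/285 = 80.7%, the Platform team 163/246 = 66.3% → Team Beta
Overall: Team Beta 584/1466 = 39.8%, the Platform team 577/1523 = 37.9% → Team Beta
Team Beta wins overall and in every ticket group — no reversal.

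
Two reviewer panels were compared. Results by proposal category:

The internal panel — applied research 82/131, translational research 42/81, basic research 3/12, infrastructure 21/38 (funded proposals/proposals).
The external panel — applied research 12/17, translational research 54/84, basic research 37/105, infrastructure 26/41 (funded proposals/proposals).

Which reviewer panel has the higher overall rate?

the internal panel

Applied research: the internal panel 82/131 = 62.6%, the external panel 12/17 = 70.6% → the external panel
Translational research: the internal panel 42/81 = 51.9%, the external panel 54/84 = 64.3% → the external panel
Basic research: the internal panel 3/12 = 25.0%, the external panel 37/105 = 35.2% → the external panel
Infrastructure: the internal panel 21/38 = 55.3%, the external panel 26/41 = 63.4% → the external panel
Overall: the internal panel 148/262 = 56.5%, the external panel 129/247 = 52.2% → the internal panel
(The external panel wins every proposal group but the internal panel wins overall — the external panel's proposals skew toward the low-rate basic research group.)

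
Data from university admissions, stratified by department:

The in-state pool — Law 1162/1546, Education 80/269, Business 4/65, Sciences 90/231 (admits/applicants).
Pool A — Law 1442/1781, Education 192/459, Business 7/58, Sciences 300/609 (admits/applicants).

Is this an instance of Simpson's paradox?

No

Law: the in-state pool 1162/1546 = 75.2%, Pool A 1442/1781 = 81.0% → Pool A
Education: the in-state pool 80/269 = 29.7%, Pool A 192/459 = 41.8% → Pool A
Business: the in-state pool 4/65 = 6.2%, Pool A 7/58 = 12.1% → Pool A
Sciences: the in-state pool 90/231 = 39.0%, Pool A 300/609 = 49.3% → Pool A
Overall: the in-state pool 1336/2111 = 63.3%, Pool A 1941/2907 = 66.8% → Pool A
Pool A wins overall and in every department group — no reversal.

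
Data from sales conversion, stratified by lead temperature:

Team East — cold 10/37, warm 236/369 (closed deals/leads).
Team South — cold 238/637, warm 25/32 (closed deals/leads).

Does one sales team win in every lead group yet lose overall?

Cold: Team East 10/37 = 27.0%, Team South 238/637 = 37.4% → Team South
Warm: Team East 236/369 = 64.0%, Team South 25/32 = 78.1% → Team South
Overall: Team East 246/406 = 60.6%, Team South 263/669 = 39.3% → Team East
Team South wins each lead group but Team East wins overall — the comparison reverses. Team South's leads skew toward cold, which has a lower base rate.

Yes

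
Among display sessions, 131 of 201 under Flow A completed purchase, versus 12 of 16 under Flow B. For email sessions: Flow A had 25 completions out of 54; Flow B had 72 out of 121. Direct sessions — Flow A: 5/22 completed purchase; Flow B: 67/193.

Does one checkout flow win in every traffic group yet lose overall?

Display: Flow A 131/201 = 65.2%, Flow B 12/16 = 75.0% → Flow B
Email: Flow A 25/54 = 46.3%, Flow B 72/121 = 59.5% → Flow B
Direct: Flow A 5/22 = 22.7%, Flow B 67/193 = 34.7% → Flow B
Overall: Flow A 161/277 = 58.1%, Flow B 151/330 = 45.8% → Flow A
Flow B wins each traffic group but Flow A wins overall — the comparison reverses. Flow B's sessions skew toward direct, which has a lower base rate.

Yes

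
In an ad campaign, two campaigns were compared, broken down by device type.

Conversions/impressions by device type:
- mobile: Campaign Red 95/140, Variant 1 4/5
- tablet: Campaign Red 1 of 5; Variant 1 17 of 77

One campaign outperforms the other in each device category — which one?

Mobile: Campaign Red 95/140 = 67.9%, Variant 1 4/5 = 80.0% → Variant 1
Tablet: Campaign Red 1/5 = 20.0%, Variant 1 17/77 = 22.1% → Variant 1
Variant 1 has the higher rate in both groups.

Variant 1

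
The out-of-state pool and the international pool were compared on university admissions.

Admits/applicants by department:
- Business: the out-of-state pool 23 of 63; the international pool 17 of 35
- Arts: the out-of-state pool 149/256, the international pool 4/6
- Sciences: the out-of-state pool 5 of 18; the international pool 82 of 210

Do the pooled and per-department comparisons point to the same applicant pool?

Business: the out-of-state pool 23/63 = 36.5%, the international pool 17/35 = 48.6% → the international pool
Arts: the out-of-state pool 149/256 = 58.2%, the international pool 4/6 = 66.7% → the international pool
Sciences: the out-of-state pool 5/18 = 27.8%, the international pool 82/210 = 39.0% → the international pool
Overall: the out-of-state pool 177/337 = 52.5%, the international pool 103/251 = 41.0% → the out-of-state pool
The international pool wins each department group but the out-of-state pool wins overall — the comparison reverses. The international pool's applicants skew toward Sciences, which has a lower base rate.

No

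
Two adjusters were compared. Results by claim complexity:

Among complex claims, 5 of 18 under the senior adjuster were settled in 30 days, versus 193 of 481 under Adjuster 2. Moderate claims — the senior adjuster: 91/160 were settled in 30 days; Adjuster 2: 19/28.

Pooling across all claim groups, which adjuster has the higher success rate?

the senior adjuster

Complex: the senior adjuster 5/18 = 27.8%, Adjuster 2 193/481 = 40.1% → Adjuster 2
Moderate: the senior adjuster 91/160 = 56.9%, Adjuster 2 19/28 = 67.9% → Adjuster 2
Overall: the senior adjuster 96/178 = 53.9%, Adjuster 2 212/509 = 41.7% → the senior adjuster
(Adjuster 2 wins every claim group but the senior adjuster wins overall — Adjuster 2's claims skew toward the low-rate complex group.)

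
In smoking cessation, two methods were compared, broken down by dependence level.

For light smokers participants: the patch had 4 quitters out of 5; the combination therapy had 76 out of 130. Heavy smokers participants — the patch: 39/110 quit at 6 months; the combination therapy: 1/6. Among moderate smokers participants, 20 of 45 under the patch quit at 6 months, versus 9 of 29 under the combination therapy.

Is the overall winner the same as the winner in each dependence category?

Light smokers: the patch 4/5 = 80.0%, the combination therapy 76/130 = 58.5% → the patch
Heavy smokers: the patch 39/110 = 35.5%, the combination therapy 1/6 = 16.7% → the patch
Moderate smokers: the patch 20/45 = 44.4%, the combination therapy 9/29 = 31.0% → the patch
Overall: the patch 63/160 = 39.4%, the combination therapy 86/165 = 52.1% → the combination therapy
The patch wins each dependence group but the combination therapy wins overall — the comparison reverses. The patch's participants skew toward heavy smokers, which has a lower base rate.

No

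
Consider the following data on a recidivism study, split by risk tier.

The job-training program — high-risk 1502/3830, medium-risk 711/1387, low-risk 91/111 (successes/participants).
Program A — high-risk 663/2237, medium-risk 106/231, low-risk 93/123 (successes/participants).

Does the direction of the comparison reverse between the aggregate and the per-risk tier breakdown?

High-risk: the job-training program 1502/3830 = 39.2%, Program A 663/2237 = 29.6% → the job-training program
Medium-risk: the job-training program 711/1387 = 51.3%, Program A 106/231 = 45.9% → the job-training program
Low-risk: the job-training program 91/111 = 82.0%, Program A 93/123 = 75.6% → the job-training program
Overall: the job-training program 2304/5328 = 43.2%, Program A 862/2591 = 33.3% → the job-training program
The job-training program wins overall and in every risk group — no reversal.

No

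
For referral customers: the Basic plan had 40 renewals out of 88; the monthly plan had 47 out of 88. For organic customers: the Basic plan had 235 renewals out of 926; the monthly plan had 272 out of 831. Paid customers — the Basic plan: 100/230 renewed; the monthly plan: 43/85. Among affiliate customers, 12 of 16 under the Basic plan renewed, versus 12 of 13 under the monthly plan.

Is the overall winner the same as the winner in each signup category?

Referral: the Basic plan 40/88 = 45.5%, the monthly plan 47/88 = 53.4% → the monthly plan
Organic: the Basic plan 235/926 = 25.4%, the monthly plan 272/831 = 32.7% → the monthly plan
Paid: the Basic plan 100/230 = 43.5%, the monthly plan 43/85 = 50.6% → the monthly plan
Affiliate: the Basic plan 12/16 = 75.0%, the monthly plan 12/13 = 92.3% → the monthly plan
Overall: the Basic plan 387/1260 = 30.7%, the monthly plan 374/1017 = 36.8% → the monthly plan
The monthly plan wins overall and in every signup group — no reversal.

Yes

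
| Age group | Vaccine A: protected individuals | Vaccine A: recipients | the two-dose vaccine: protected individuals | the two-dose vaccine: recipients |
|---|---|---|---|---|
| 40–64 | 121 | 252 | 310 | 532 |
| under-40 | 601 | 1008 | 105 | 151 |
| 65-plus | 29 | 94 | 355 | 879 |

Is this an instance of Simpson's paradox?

Yes

40–64: Vaccine A 121/252 = 48.0%, the two-dose vaccine 310/532 = 58.3% → the two-dose vaccine
Under-40: Vaccine A 601/1008 = 59.6%, the two-dose vaccine 105/151 = 69.5% → the two-dose vaccine
65-plus: Vaccine A 29/94 = 30.9%, the two-dose vaccine 355/879 = 40.4% → the two-dose vaccine
Overall: Vaccine A 751/1354 = 55.5%, the two-dose vaccine 770/1562 = 49.3% → Vaccine A
The two-dose vaccine wins each age group but Vaccine A wins overall — the comparison reverses. The two-dose vaccine's recipients skew toward 65-plus, which has a lower base rate.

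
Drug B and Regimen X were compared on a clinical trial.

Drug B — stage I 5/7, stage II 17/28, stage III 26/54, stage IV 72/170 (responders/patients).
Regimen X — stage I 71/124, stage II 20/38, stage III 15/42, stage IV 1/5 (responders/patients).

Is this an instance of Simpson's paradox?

Yes

Stage I: Drug B 5/7 = 71.4%, Regimen X 71/124 = 57.3% → Drug B
Stage II: Drug B 17/28 = 60.7%, Regimen X 20/38 = 52.6% → Drug B
Stage III: Drug B 26/54 = 48.1%, Regimen X 15/42 = 35.7% → Drug B
Stage IV: Drug B 72/170 = 42.4%, Regimen X 1/5 = 20.0% → Drug B
Overall: Drug B 120/259 = 46.3%, Regimen X 107/209 = 51.2% → Regimen X
Drug B wins each disease group but Regimen X wins overall — the comparison reverses. Drug B's patients skew toward stage IV, which has a lower base rate.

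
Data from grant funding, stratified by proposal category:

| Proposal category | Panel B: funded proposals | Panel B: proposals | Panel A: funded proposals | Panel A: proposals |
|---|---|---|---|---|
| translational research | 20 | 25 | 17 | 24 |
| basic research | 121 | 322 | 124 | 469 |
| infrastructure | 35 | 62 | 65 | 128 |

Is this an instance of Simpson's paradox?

Translational research: Panel B 20/25 = 80.0%, Panel A 17/24 = 70.8% → Panel B
Basic research: Panel B 121/322 = 37.6%, Panel A 124/469 = 26.4% → Panel B
Infrastructure: Panel B 35/62 = 56.5%, Panel A 65/128 = 50.8% → Panel B
Overall: Panel B 176/409 = 43.0%, Panel A 206/621 = 33.2% → Panel B
Panel B wins overall and in every proposal group — no reversal.

No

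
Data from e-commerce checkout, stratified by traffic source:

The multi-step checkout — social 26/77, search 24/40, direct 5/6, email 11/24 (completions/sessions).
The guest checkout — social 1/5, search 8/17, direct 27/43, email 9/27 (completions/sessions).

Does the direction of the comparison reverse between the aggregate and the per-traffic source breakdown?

Yes

Social: the multi-step checkout 26/77 = 33.8%, the guest checkout 1/5 = 20.0% → the multi-step checkout
Search: the multi-step checkout 24/40 = 60.0%, the guest checkout 8/17 = 47.1% → the multi-step checkout
Direct: the multi-step checkout 5/6 = 83.3%, the guest checkout 27/43 = 62.8% → the multi-step checkout
Email: the multi-step checkout 11/24 = 45.8%, the guest checkout 9/27 = 33.3% → the multi-step checkout
Overall: the multi-step checkout 66/147 = 44.9%, the guest checkout 45/92 = 48.9% → the guest checkout
The multi-step checkout wins each traffic group but the guest checkout wins overall — the comparison reverses. The multi-step checkout's sessions skew toward social, which has a lower base rate.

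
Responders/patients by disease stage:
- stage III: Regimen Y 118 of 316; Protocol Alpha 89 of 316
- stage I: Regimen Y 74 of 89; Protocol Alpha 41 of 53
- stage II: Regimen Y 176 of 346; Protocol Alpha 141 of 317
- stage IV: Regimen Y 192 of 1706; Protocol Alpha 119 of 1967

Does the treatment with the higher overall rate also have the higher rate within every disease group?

Yes

Stage III: Regimen Y 118/316 = 37.3%, Protocol Alpha 89/316 = 28.2% → Regimen Y
Stage I: Regimen Y 74/89 = 83.1%, Protocol Alpha 41/53 = 77.4% → Regimen Y
Stage II: Regimen Y 176/346 = 50.9%, Protocol Alpha 141/317 = 44.5% → Regimen Y
Stage IV: Regimen Y 192/1706 = 11.3%, Protocol Alpha 119/1967 = 6.0% → Regimen Y
Overall: Regimen Y 560/2457 = 22.8%, Protocol Alpha 390/2653 = 14.7% → Regimen Y
Regimen Y wins overall and in every disease group — no reversal.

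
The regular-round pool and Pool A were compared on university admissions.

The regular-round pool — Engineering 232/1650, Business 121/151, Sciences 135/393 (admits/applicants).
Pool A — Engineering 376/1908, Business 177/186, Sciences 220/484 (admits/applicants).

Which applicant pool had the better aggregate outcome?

Engineering: the regular-round pool 232/1650 = 14.1%, Pool A 376/1908 = 19.7% → Pool A
Business: the regular-round pool 121/151 = 80.1%, Pool A 177/186 = 95.2% → Pool A
Sciences: the regular-round pool 135/393 = 34.4%, Pool A 220/484 = 45.5% → Pool A
Overall: the regular-round pool 488/2194 = 22.2%, Pool A 773/2578 = 30.0% → Pool A

Pool A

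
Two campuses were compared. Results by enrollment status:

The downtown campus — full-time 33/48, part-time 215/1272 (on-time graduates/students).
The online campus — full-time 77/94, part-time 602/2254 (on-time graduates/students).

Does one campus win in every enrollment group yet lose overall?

No

Full-time: the downtown campus 33/48 = 68.8%, the online campus 77/94 = 81.9% → the online campus
Part-time: the downtown campus 215/1272 = 16.9%, the online campus 602/2254 = 26.7% → the online campus
Overall: the downtown campus 248/1320 = 18.8%, the online campus 679/2348 = 28.9% → the online campus
The online campus wins overall and in every enrollment group — no reversal.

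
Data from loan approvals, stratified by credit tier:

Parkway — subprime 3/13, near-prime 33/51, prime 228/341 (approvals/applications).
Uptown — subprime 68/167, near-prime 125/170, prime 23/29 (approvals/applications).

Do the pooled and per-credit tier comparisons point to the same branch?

No

Subprime: Parkway 3/13 = 23.1%, Uptown 68/167 = 40.7% → Uptown
Near-prime: Parkway 33/51 = 64.7%, Uptown 125/170 = 73.5% → Uptown
Prime: Parkway 228/341 = 66.9%, Uptown 23/29 = 79.3% → Uptown
Overall: Parkway 264/405 = 65.2%, Uptown 216/366 = 59.0% → Parkway
Uptown wins each credit group but Parkway wins overall — the comparison reverses. Uptown's applications skew toward subprime, which has a lower base rate.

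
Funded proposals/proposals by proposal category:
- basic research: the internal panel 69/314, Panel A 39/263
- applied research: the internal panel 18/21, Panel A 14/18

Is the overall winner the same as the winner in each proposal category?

Basic research: the internal panel 69/314 = 22.0%, Panel A 39/263 = 14.8% → the internal panel
Applied research: the internal panel 18/21 = 85.7%, Panel A 14/18 = 77.8% → the internal panel
Overall: the internal panel 87/335 = 26.0%, Panel A 53/281 = 18.9% → the internal panel
The internal panel wins overall and in every proposal group — no reversal.

Yes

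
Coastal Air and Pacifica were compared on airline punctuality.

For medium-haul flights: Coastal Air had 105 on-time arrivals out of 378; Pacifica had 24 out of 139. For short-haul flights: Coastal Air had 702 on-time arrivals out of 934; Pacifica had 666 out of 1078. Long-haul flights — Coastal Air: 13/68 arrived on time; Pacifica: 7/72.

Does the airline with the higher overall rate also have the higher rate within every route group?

Medium-haul: Coastal Air 105/378 = 27.8%, Pacifica 24/139 = 17.3% → Coastal Air
Short-haul: Coastal Air 702/934 = 75.2%, Pacifica 666/1078 = 61.8% → Coastal Air
Long-haul: Coastal Air 13/68 = 19.1%, Pacifica 7/72 = 9.7% → Coastal Air
Overall: Coastal Air 820/1380 = 59.4%, Pacifica 697/1289 = 54.1% → Coastal Air
Coastal Air wins overall and in every route group — no reversal.

Yes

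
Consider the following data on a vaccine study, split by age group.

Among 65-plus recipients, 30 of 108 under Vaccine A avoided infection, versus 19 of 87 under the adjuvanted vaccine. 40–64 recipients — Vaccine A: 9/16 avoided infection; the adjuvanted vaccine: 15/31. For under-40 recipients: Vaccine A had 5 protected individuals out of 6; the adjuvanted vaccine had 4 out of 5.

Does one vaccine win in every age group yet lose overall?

65-plus: Vaccine A 30/108 = 27.8%, the adjuvanted vaccine 19/87 = 21.8% → Vaccine A
40–64: Vaccine A 9/16 = 56.2%, the adjuvanted vaccine 15/31 = 48.4% → Vaccine A
Under-40: Vaccine A 5/6 = 83.3%, the adjuvanted vaccine 4/5 = 80.0% → Vaccine A
Overall: Vaccine A 44/130 = 33.8%, the adjuvanted vaccine 38/123 = 30.9% → Vaccine A
Vaccine A wins overall and in every age group — no reversal.

No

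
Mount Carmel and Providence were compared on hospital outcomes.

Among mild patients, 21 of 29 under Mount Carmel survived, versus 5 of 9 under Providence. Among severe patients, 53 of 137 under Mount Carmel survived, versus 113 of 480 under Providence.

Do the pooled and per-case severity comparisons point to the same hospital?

Yes

Mild: Mount Carmel 21/29 = 72.4%, Providence 5/9 = 55.6% → Mount Carmel
Severe: Mount Carmel 53/137 = 38.7%, Providence 113/480 = 23.5% → Mount Carmel
Overall: Mount Carmel 74/166 = 44.6%, Providence 118/489 = 24.1% → Mount Carmel
Mount Carmel wins overall and in every case group — no reversal.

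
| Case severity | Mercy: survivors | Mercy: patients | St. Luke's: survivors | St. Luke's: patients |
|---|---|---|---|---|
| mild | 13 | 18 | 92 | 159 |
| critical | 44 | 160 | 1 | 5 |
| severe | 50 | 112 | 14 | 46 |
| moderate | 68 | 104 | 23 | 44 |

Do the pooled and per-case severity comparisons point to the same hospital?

No

Mild: Mercy 13/18 = 72.2%, St. Luke's 92/159 = 57.9% → Mercy
Critical: Mercy 44/160 = 27.5%, St. Luke's 1/5 = 20.0% → Mercy
Severe: Mercy 50/112 = 44.6%, St. Luke's 14/46 = 30.4% → Mercy
Moderate: Mercy 68/104 = 65.4%, St. Luke's 23/44 = 52.3% → Mercy
Overall: Mercy 175/394 = 44.4%, St. Luke's 130/254 = 51.2% → St. Luke's
Mercy wins each case group but St. Luke's wins overall — the comparison reverses. Mercy's patients skew toward critical, which has a lower base rate.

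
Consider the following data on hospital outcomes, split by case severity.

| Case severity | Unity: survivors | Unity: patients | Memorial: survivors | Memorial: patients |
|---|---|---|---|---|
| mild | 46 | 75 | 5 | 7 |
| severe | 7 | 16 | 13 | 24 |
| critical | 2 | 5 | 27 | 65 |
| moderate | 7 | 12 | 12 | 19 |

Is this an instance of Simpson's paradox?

Mild: Unity 46/75 = 61.3%, Memorial 5/7 = 71.4% → Memorial
Severe: Unity 7/16 = 43.8%, Memorial 13/24 = 54.2% → Memorial
Critical: Unity 2/5 = 40.0%, Memorial 27/65 = 41.5% → Memorial
Moderate: Unity 7/12 = 58.3%, Memorial 12/19 = 63.2% → Memorial
Overall: Unity 62/108 = 57.4%, Memorial 57/115 = 49.6% → Unity
Memorial wins each case group but Unity wins overall — the comparison reverses. Memorial's patients skew toward critical, which has a lower base rate.

Yes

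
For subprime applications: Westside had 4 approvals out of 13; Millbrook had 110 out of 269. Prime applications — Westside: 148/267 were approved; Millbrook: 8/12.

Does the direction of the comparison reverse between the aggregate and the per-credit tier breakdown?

Yes

Subprime: Westside 4/13 = 30.8%, Millbrook 110/269 = 40.9% → Millbrook
Prime: Westside 148/267 = 55.4%, Millbrook 8/12 = 66.7% → Millbrook
Overall: Westside 152/280 = 54.3%, Millbrook 118/281 = 42.0% → Westside
Millbrook wins each credit group but Westside wins overall — the comparison reverses. Millbrook's applications skew toward subprime, which has a lower base rate.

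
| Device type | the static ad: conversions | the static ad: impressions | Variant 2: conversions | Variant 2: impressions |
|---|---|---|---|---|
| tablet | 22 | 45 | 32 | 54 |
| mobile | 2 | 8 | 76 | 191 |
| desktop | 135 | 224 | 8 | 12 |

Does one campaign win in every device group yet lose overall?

Yes

Tablet: the static ad 22/45 = 48.9%, Variant 2 32/54 = 59.3% → Variant 2
Mobile: the static ad 2/8 = 25.0%, Variant 2 76/191 = 39.8% → Variant 2
Desktop: the static ad 135/224 = 60.3%, Variant 2 8/12 = 66.7% → Variant 2
Overall: the static ad 159/277 = 57.4%, Variant 2 116/257 = 45.1% → the static ad
Variant 2 wins each device group but the static ad wins overall — the comparison reverses. Variant 2's impressions skew toward mobile, which has a lower base rate.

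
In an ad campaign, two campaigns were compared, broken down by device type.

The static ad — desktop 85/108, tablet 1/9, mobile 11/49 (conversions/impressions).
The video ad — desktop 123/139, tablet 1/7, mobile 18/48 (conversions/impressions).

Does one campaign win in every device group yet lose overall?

No

Desktop: the static ad 85/108 = 78.7%, the video ad 123/139 = 88.5% → the video ad
Tablet: the static ad 1/9 = 11.1%, the video ad 1/7 = 14.3% → the video ad
Mobile: the static ad 11/49 = 22.4%, the video ad 18/48 = 37.5% → the video ad
Overall: the static ad 97/166 = 58.4%, the video ad 142/194 = 73.2% → the video ad
The video ad wins overall and in every device group — no reversal.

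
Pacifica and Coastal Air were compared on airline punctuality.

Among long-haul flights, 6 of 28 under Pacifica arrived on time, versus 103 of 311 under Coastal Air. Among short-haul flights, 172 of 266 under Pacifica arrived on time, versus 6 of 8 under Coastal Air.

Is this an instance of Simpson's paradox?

Yes

Long-haul: Pacifica 6/28 = 21.4%, Coastal Air 103/311 = 33.1% → Coastal Air
Short-haul: Pacifica 172/266 = 64.7%, Coastal Air 6/8 = 75.0% → Coastal Air
Overall: Pacifica 178/294 = 60.5%, Coastal Air 109/319 = 34.2% → Pacifica
Coastal Air wins each route group but Pacifica wins overall — the comparison reverses. Coastal Air's flights skew toward long-haul, which has a lower base rate.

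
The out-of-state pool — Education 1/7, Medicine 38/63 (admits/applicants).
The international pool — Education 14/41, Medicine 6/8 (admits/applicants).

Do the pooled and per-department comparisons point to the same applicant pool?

No

Education: the out-of-state pool 1/7 = 14.3%, the international pool 14/41 = 34.1% → the international pool
Medicine: the out-of-state pool 38/63 = 60.3%, the international pool 6/8 = 75.0% → the international pool
Overall: the out-of-state pool 39/70 = 55.7%, the international pool 20/49 = 40.8% → the out-of-state pool
The international pool wins each department group but the out-of-state pool wins overall — the comparison reverses. The international pool's applicants skew toward Education, which has a lower base rate.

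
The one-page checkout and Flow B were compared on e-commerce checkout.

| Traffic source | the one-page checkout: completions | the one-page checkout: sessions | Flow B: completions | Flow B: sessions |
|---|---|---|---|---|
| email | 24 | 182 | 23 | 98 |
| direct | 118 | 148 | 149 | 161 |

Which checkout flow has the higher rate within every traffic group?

Flow B

Email: the one-page checkout 24/182 = 13.2%, Flow B 23/98 = 23.5% → Flow B
Direct: the one-page checkout 118/148 = 79.7%, Flow B 149/161 = 92.5% → Flow B
Flow B has the higher rate in both groups.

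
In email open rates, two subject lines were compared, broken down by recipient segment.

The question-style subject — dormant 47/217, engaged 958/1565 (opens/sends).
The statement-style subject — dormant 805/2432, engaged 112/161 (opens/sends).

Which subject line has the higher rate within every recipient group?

the statement-style subject

Dormant: the question-style subject 47/217 = 21.7%, the statement-style subject 805/2432 = 33.1% → the statement-style subject
Engaged: the question-style subject 958/1565 = 61.2%, the statement-style subject 112/161 = 69.6% → the statement-style subject
The statement-style subject has the higher rate in both groups.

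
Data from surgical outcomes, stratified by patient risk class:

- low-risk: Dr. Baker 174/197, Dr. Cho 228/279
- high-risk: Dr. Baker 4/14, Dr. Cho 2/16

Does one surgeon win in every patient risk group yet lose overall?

Low-risk: Dr. Baker 174/197 = 88.3%, Dr. Cho 228/279 = 81.7% → Dr. Baker
High-risk: Dr. Baker 4/14 = 28.6%, Dr. Cho 2/16 = 12.5% → Dr. Baker
Overall: Dr. Baker 178/211 = 84.4%, Dr. Cho 230/295 = 78.0% → Dr. Baker
Dr. Baker wins overall and in every patient risk group — no reversal.

No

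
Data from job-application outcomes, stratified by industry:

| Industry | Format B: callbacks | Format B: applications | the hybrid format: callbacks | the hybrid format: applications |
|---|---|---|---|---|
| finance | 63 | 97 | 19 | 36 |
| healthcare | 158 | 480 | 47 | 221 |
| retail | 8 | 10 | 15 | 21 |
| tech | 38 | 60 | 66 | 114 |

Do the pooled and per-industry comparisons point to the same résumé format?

Finance: Format B 63/97 = 64.9%, the hybrid format 19/36 = 52.8% → Format B
Healthcare: Format B 158/480 = 32.9%, the hybrid format 47/221 = 21.3% → Format B
Retail: Format B 8/10 = 80.0%, the hybrid format 15/21 = 71.4% → Format B
Tech: Format B 38/60 = 63.3%, the hybrid format 66/114 = 57.9% → Format B
Overall: Format B 267/647 = 41.3%, the hybrid format 147/392 = 37.5% → Format B
Format B wins overall and in every industry group — no reversal.

Yes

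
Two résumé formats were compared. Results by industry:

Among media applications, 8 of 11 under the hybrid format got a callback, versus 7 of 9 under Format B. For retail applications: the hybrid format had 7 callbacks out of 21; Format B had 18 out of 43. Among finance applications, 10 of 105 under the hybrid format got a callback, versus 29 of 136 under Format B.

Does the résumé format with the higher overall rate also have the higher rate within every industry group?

Yes

Media: the hybrid format 8/11 = 72.7%, Format B 7/9 = 77.8% → Format B
Retail: the hybrid format 7/21 = 33.3%, Format B 18/43 = 41.9% → Format B
Finance: the hybrid format 10/105 = 9.5%, Format B 29/136 = 21.3% → Format B
Overall: the hybrid format 25/137 = 18.2%, Format B 54/188 = 28.7% → Format B
Format B wins overall and in every industry group — no reversal.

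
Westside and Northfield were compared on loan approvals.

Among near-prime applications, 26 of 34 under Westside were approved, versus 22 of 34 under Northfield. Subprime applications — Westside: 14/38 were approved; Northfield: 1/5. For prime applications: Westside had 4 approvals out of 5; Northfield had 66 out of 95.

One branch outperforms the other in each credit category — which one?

Near-prime: Westside 26/34 = 76.5%, Northfield 22/34 = 64.7% → Westside
Subprime: Westside 14/38 = 36.8%, Northfield 1/5 = 20.0% → Westside
Prime: Westside 4/5 = 80.0%, Northfield 66/95 = 69.5% → Westside
Westside has the higher rate in all 3 groups.

Westside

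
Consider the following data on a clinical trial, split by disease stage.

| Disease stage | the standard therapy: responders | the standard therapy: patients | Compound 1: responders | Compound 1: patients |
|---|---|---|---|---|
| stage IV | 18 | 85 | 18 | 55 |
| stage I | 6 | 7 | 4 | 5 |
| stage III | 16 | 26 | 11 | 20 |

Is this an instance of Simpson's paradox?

No

Stage IV: the standard therapy 18/85 = 21.2%, Compound 1 18/55 = 32.7% → Compound 1
Stage I: the standard therapy 6/7 = 85.7%, Compound 1 4/5 = 80.0% → the standard therapy
Stage III: the standard therapy 16/26 = 61.5%, Compound 1 11/20 = 55.0% → the standard therapy
Overall: the standard therapy 40/118 = 33.9%, Compound 1 33/80 = 41.2% → Compound 1
Neither sweeps: the standard therapy wins 2 of 3 groups, Compound 1 wins 1. Compound 1 wins overall but not every group — no Simpson reversal.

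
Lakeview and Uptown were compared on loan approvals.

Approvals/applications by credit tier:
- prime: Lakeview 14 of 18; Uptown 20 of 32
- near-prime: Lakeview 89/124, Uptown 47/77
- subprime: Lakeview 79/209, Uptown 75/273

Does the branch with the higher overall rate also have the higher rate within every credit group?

Prime: Lakeview 14/18 = 77.8%, Uptown 20/32 = 62.5% → Lakeview
Near-prime: Lakeview 89/124 = 71.8%, Uptown 47/77 = 61.0% → Lakeview
Subprime: Lakeview 79/209 = 37.8%, Uptown 75/273 = 27.5% → Lakeview
Overall: Lakeview 182/351 = 51.9%, Uptown 142/382 = 37.2% → Lakeview
Lakeview wins overall and in every credit group — no reversal.

Yes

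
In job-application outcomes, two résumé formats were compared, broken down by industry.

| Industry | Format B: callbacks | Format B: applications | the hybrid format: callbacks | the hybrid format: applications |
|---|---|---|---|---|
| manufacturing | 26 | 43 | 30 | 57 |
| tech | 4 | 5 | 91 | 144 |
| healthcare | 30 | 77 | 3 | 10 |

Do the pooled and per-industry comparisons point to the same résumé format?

No

Manufacturing: Format B 26/43 = 60.5%, the hybrid format 30/57 = 52.6% → Format B
Tech: Format B 4/5 = 80.0%, the hybrid format 91/144 = 63.2% → Format B
Healthcare: Format B 30/77 = 39.0%, the hybrid format 3/10 = 30.0% → Format B
Overall: Format B 60/125 = 48.0%, the hybrid format 124/211 = 58.8% → the hybrid format
Format B wins each industry group but the hybrid format wins overall — the comparison reverses. Format B's applications skew toward healthcare, which has a lower base rate.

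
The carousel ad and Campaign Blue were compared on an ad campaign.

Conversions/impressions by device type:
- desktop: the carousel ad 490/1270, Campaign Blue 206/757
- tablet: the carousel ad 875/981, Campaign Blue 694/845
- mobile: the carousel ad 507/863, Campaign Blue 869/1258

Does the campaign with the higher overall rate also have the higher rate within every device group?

Desktop: the carousel ad 490/1270 = 38.6%, Campaign Blue 206/757 = 27.2% → the carousel ad
Tablet: the carousel ad 875/981 = 89.2%, Campaign Blue 694/845 = 82.1% → the carousel ad
Mobile: the carousel ad 507/863 = 58.7%, Campaign Blue 869/1258 = 69.1% → Campaign Blue
Overall: the carousel ad 1872/3114 = 60.1%, Campaign Blue 1769/2860 = 61.9% → Campaign Blue
Neither sweeps: the carousel ad wins 2 of 3 groups, Campaign Blue wins 1. Campaign Blue wins overall but not every group — no Simpson reversal.

No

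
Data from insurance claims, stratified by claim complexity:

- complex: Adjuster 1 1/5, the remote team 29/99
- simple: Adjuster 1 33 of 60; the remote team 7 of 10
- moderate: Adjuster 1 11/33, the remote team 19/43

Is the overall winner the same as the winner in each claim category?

No

Complex: Adjuster 1 1/5 = 20.0%, the remote team 29/99 = 29.3% → the remote team
Simple: Adjuster 1 33/60 = 55.0%, the remote team 7/10 = 70.0% → the remote team
Moderate: Adjuster 1 11/33 = 33.3%, the remote team 19/43 = 44.2% → the remote team
Overall: Adjuster 1 45/98 = 45.9%, the remote team 55/152 = 36.2% → Adjuster 1
The remote team wins each claim group but Adjuster 1 wins overall — the comparison reverses. The remote team's claims skew toward complex, which has a lower base rate.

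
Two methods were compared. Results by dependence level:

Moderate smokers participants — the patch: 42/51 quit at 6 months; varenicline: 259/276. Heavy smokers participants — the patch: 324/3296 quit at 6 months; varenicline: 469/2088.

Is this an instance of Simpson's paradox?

Moderate smokers: the patch 42/51 = 82.4%, varenicline 259/276 = 93.8% → varenicline
Heavy smokers: the patch 324/3296 = 9.8%, varenicline 469/2088 = 22.5% → varenicline
Overall: the patch 366/3347 = 10.9%, varenicline 728/2364 = 30.8% → varenicline
Varenicline wins overall and in every dependence group — no reversal.

No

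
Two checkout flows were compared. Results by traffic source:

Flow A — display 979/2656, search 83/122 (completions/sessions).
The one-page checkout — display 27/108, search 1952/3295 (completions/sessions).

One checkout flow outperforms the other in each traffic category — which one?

Flow A

Display: Flow A 979/2656 = 36.9%, the one-page checkout 27/108 = 25.0% → Flow A
Search: Flow A 83/122 = 68.0%, the one-page checkout 1952/3295 = 59.2% → Flow A
Flow A has the higher rate in both groups.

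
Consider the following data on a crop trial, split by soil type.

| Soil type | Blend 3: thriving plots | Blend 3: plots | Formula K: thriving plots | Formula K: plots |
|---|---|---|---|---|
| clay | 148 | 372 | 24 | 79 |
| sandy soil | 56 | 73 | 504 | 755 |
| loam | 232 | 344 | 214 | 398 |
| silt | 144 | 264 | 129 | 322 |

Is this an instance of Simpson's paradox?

Clay: Blend 3 148/372 = 39.8%, Formula K 24/79 = 30.4% → Blend 3
Sandy soil: Blend 3 56/73 = 76.7%, Formula K 504/755 = 66.8% → Blend 3
Loam: Blend 3 232/344 = 67.4%, Formula K 214/398 = 53.8% → Blend 3
Silt: Blend 3 144/264 = 54.5%, Formula K 129/322 = 40.1% → Blend 3
Overall: Blend 3 580/1053 = 55.1%, Formula K 871/1554 = 56.0% → Formula K
Blend 3 wins each soil group but Formula K wins overall — the comparison reverses. Blend 3's plots skew toward clay, which has a lower base rate.

Yes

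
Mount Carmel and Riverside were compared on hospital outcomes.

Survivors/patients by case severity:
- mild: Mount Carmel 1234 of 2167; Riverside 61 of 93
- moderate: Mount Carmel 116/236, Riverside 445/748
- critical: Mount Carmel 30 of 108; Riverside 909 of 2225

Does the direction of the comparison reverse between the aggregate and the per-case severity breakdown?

Yes

Mild: Mount Carmel 1234/2167 = 56.9%, Riverside 61/93 = 65.6% → Riverside
Moderate: Mount Carmel 116/236 = 49.2%, Riverside 445/748 = 59.5% → Riverside
Critical: Mount Carmel 30/108 = 27.8%, Riverside 909/2225 = 40.9% → Riverside
Overall: Mount Carmel 1380/2511 = 55.0%, Riverside 1415/3066 = 46.2% → Mount Carmel
Riverside wins each case group but Mount Carmel wins overall — the comparison reverses. Riverside's patients skew toward critical, which has a lower base rate.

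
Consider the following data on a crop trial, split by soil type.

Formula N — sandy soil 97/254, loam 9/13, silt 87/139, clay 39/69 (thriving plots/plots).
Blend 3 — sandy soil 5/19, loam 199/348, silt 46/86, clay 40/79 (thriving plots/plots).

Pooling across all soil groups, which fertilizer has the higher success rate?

Sandy soil: Formula N 97/254 = 38.2%, Blend 3 5/19 = 26.3% → Formula N
Loam: Formula N 9/13 = 69.2%, Blend 3 199/348 = 57.2% → Formula N
Silt: Formula N 87/139 = 62.6%, Blend 3 46/86 = 53.5% → Formula N
Clay: Formula N 39/69 = 56.5%, Blend 3 40/79 = 50.6% → Formula N
Overall: Formula N 232/475 = 48.8%, Blend 3 290/532 = 54.5% → Blend 3
(Formula N wins every soil group but Blend 3 wins overall — Formula N's plots skew toward the low-rate sandy soil group.)

Blend 3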